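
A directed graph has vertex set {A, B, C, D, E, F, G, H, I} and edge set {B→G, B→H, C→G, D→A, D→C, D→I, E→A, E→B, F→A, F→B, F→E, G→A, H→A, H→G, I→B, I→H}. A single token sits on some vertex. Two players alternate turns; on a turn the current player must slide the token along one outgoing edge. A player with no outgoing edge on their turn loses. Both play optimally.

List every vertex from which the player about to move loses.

Use the standard recursion: the mover loses at a terminal position; elsewhere, the mover wins exactly when some move hands the opponent an L position.
Every edge goes from a vertex to one that appears earlier in the order A, G, H, B, E, I, C, F, D, so processing vertices in that order labels each vertex after all of its successors.
A: no outgoing edge → L
G: →A(L), so W
H: →A(L), so W
B: →H(W), G(W) — all W, so L
E: →B(L), so W
I: →B(L), so W
C: →G(W) only, which is W, so L
F: →B(L), so W
D: →C(L), so W
Reading off the rows marked L gives the requested list; there are 3 such vertices.

A, B, C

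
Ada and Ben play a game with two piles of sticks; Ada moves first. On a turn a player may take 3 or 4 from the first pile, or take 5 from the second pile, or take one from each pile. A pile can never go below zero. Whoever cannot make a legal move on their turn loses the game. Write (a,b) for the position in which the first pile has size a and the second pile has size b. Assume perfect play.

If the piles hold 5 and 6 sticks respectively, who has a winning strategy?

Work bottom-up. With no move the player to move loses. Otherwise the position is W if at least one move leads to an L position for the opponent, and L if every move leads to a W.
No move ever increases a pile, so every position that can arise here has a ≤ 5 and b ≤ 6; it is enough to label the cells with 0 ≤ a ≤ 5 and 0 ≤ b ≤ 6.
Every move lowers a or b (never raises either), so fill the grid row by row in increasing a, and left to right within a row: each cell's successors are then already labelled.
      b=0  b=1  b=2  b=3  b=4  b=5  b=6
a=0:    L    L    L    L    L    W    W
a=1:    L    W    W    W    W    W    L
a=2:    L    W    L    L    L    W    L
a=3:    W    W    W    W    W    W    L
a=4:    W    W    W    W    W    L    W
a=5:    W    L    W    W    W    L    W
Cells with no legal move (terminal, hence L): (0,0), (0,1), (0,2), (0,3), (0,4), (1,0), (2,0).
The remaining L cells, each justified by listing all of its moves:
(1,6): L (options (1,1)(W), (0,5)(W) are all W)
(2,2): L (sole option (1,1)(W) is W)
(2,3): L (sole option (1,2)(W) is W)
(2,4): L (sole option (1,3)(W) is W)
(2,6): L (options (2,1)(W), (1,5)(W) are all W)
(3,6): L (options (0,6)(W), (3,1)(W), (2,5)(W) are all W)
(4,5): L (options (1,5)(W), (0,5)(W), (4,0)(W), (3,4)(W) are all W)
(5,1): L (options (2,1)(W), (1,1)(W), (4,0)(W) are all W)
(5,5): L (options (2,5)(W), (1,5)(W), (5,0)(W), (4,4)(W) are all W)
Every other cell has at least one move into one of the L cells above, so it is W.
From (5,6) Ada can move to (2,6), reaching an L position.

Ada wins.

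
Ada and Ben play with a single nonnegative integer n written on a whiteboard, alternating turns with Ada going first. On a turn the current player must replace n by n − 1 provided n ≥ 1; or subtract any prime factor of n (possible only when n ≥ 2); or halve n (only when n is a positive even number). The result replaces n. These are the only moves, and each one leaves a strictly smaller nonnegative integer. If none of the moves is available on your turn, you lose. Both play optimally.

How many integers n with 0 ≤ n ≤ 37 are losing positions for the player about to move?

8

Use the standard recursion: the mover loses at a terminal position; elsewhere, the mover wins exactly when some move hands the opponent an L position.
n=0: no move → L
n=1: W (go to 0, an L position)
n=2: W (go to 0, an L position)
n=3: W (go to 0, an L position)
n=4: L (options 2(W), 3(W) are all W)
n=5: W (go to 0, an L position)
n=6: W (go to 4, an L position)
n=7: W (go to 0, an L position)
n=8: W (go to 4, an L position)
n=9: L (options 6(W), 8(W) are all W)
n=10: W (go to 9, an L position)
n=11: W (go to 0, an L position)
n=12: W (go to 9, an L position)
n=13: W (go to 0, an L position)
n=14: L (options 7(W), 12(W), 13(W) are all W)
n=15: W (go to 14, an L position)
n=16: W (go to 14, an L position)
n=17: W (go to 0, an L position)
n=18: W (go to 9, an L position)
n=19: W (go to 0, an L position)
n=20: L (options 10(W), 15(W), 18(W), 19(W) are all W)
n=21: W (go to 14, an L position)
n=22: W (go to 20, an L position)
n=23: W (go to 0, an L position)
n=24: L (options 12(W), 21(W), 22(W), 23(W) are all W)
n=25: W (go to 20, an L position)
n=26: W (go to 24, an L position)
n=27: W (go to 24, an L position)
n=28: W (go to 14, an L position)
n=29: W (go to 0, an L position)
n=30: L (options 15(W), 25(W), 27(W), 28(W), 29(W) are all W)
n=31: W (go to 0, an L position)
n=32: W (go to 30, an L position)
n=33: W (go to 30, an L position)
n=34: L (options 17(W), 32(W), 33(W) are all W)
n=35: W (go to 30, an L position)
n=36: W (go to 34, an L position)
n=37: W (go to 0, an L position)
L entries with 0 ≤ n ≤ 37: n = 0, 4, 9, 14, 20, 24, 30, 34; that makes 8.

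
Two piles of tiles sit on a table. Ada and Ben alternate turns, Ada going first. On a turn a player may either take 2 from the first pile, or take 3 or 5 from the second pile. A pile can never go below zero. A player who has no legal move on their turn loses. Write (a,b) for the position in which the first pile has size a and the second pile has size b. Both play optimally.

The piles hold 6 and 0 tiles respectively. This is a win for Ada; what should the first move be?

Move to (4,0).

Compute win/loss labels from the base case upward. A position with no move is L. Any other position is W if it can reach an L in one move, else L.
No move ever increases a pile, so every position that can arise here has a ≤ 6 and b ≤ 0; it is enough to label the cells with 0 ≤ a ≤ 6 and 0 ≤ b ≤ 0.
Every move lowers a or b (never raises either), so fill the grid row by row in increasing a, and left to right within a row: each cell's successors are then already labelled.
      b=0
a=0:    L
a=1:    L
a=2:    W
a=3:    W
a=4:    L
a=5:    L
a=6:    W
Cells with no legal move (terminal, hence L): (0,0), (1,0).
The remaining L cells, each justified by listing all of its moves:
(4,0): the only move is to (2,0)(W), a W ⇒ L
(5,0): the only move is to (3,0)(W), a W ⇒ L
Every other cell has at least one move into one of the L cells above, so it is W.
From (6,0), the L positions reachable in one move are: (4,0).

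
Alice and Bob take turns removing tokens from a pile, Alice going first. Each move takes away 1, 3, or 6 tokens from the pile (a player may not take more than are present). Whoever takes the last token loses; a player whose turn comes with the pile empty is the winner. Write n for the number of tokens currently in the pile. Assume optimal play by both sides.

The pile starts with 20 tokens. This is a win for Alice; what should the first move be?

Use the standard recursion: the mover wins at a terminal position; elsewhere, the mover wins exactly when some move hands the opponent an L position.
n=0: no move; the opponent has just taken the last token and therefore loses → W
n=1: L (sole option 0(W) is W)
n=2: W (go to 1, an L position)
n=3: L (options 2(W), 0(W) are all W)
n=4: W (go to 3, an L position)
n=5: L (options 4(W), 2(W) are all W)
n=6: W (go to 5, an L position)
n=7: W (go to 1, an L position)
n=8: W (go to 5, an L position)
n=9: W (go to 3, an L position)
n=10: L (options 9(W), 7(W), 4(W) are all W)
n=11: W (go to 10, an L position)
n=12: L (options 11(W), 9(W), 6(W) are all W)
n=13: W (go to 12, an L position)
n=14: L (options 13(W), 11(W), 8(W) are all W)
n=15: W (go to 14, an L position)
n=16: W (go to 10, an L position)
n=17: W (go to 14, an L position)
n=18: W (go to 12, an L position)
n=19: L (options 18(W), 16(W), 13(W) are all W)
n=20: W (go to 19, an L position)
From 20, the L positions reachable in one move are: 19, 14. Any move reaching one of these is winning.

Remove 1, leaving 19.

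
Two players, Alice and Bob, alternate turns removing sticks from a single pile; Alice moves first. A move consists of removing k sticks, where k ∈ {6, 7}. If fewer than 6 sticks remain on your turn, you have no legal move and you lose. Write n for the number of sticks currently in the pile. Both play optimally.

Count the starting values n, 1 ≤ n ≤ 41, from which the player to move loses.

Build the W/L table. Terminal = L. A non-terminal position is W if it has a move to some L; otherwise it is L.
n=0: no move → L
n=1: no move → L
n=2: no move → L
n=3: no move → L
n=4: no move → L
n=5: no move → L
n=6: W (go to 0, an L position)
n=7: W (go to 1, an L position)
n=8: W (go to 2, an L position)
n=9: W (go to 3, an L position)
n=10: W (go to 4, an L position)
n=11: W (go to 5, an L position)
n=12: W (go to 5, an L position)
n=13: L (options 7(W), 6(W) are all W)
n=14: L (options 8(W), 7(W) are all W)
n=15: L (options 9(W), 8(W) are all W)
n=16: L (options 10(W), 9(W) are all W)
n=17: L (options 11(W), 10(W) are all W)
n=18: L (options 12(W), 11(W) are all W)
n=19: W (go to 13, an L position)
n=20: W (go to 14, an L position)
n=21: W (go to 15, an L position)
n=22: W (go to 16, an L position)
n=23: W (go to 17, an L position)
n=24: W (go to 18, an L position)
n=25: W (go to 18, an L position)
n=26: L (options 20(W), 19(W) are all W)
n=27: L (options 21(W), 20(W) are all W)
n=28: L (options 22(W), 21(W) are all W)
n=29: L (options 23(W), 22(W) are all W)
n=30: L (options 24(W), 23(W) are all W)
n=31: L (options 25(W), 24(W) are all W)
n=32: W (go to 26, an L position)
n=33: W (go to 27, an L position)
n=34: W (go to 28, an L position)
n=35: W (go to 29, an L position)
n=36: W (go to 30, an L position)
n=37: W (go to 31, an L position)
n=38: W (go to 31, an L position)
n=39: L (options 33(W), 32(W) are all W)
n=40: L (options 34(W), 33(W) are all W)
n=41: L (options 35(W), 34(W) are all W)
L entries with 1 ≤ n ≤ 41 (n=0 is outside the asked range and is not counted): n = 1, 2, 3, 4, 5, 13, 14, 15, 16, 17, 18, 26, 27, 28, 29, 30, 31, 39, 40, 41; that makes 20.

20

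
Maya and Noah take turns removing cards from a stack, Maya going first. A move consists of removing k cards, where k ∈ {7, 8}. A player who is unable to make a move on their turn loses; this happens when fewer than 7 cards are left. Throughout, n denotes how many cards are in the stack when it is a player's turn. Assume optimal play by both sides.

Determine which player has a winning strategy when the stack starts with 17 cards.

Noah wins.

Work bottom-up. With no move the player to move loses. Otherwise the position is W if at least one move leads to an L position for the opponent, and L if every move leads to a W.
n=0: no move → L
n=1: no move → L
n=2: no move → L
n=3: no move → L
n=4: no move → L
n=5: no move → L
n=6: no move → L
n=7: W (go to 0, an L position)
n=8: W (go to 1, an L position)
n=9: W (go to 2, an L position)
n=10: W (go to 3, an L position)
n=11: W (go to 4, an L position)
n=12: W (go to 5, an L position)
n=13: W (go to 6, an L position)
n=14: W (go to 6, an L position)
n=15: L (options 8(W), 7(W) are all W)
n=16: L (options 9(W), 8(W) are all W)
n=17: L (options 10(W), 9(W) are all W)
Every move from 17 reaches a W position, so the mover loses.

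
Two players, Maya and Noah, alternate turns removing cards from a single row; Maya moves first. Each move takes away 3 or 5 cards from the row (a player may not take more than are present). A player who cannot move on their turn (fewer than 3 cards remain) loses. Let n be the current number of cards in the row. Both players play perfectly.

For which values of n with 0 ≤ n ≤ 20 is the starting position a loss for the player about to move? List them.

0, 1, 2, 8, 9, 10, 16, 17, 18

Compute win/loss labels from the base case upward. A position with no move is L. Any other position is W if it can reach an L in one move, else L.
n=0: no move → L
n=1: no move → L
n=2: no move → L
n=3: reaches L-position 0 → W
n=4: reaches L-position 1 → W
n=5: reaches L-position 2 → W
n=6: reaches L-position 1 → W
n=7: reaches L-position 2 → W
n=8: only reaches 5(W), 3(W), all W → L
n=9: only reaches 6(W), 4(W), all W → L
n=10: only reaches 7(W), 5(W), all W → L
n=11: reaches L-position 8 → W
n=12: reaches L-position 9 → W
n=13: reaches L-position 10 → W
n=14: reaches L-position 9 → W
n=15: reaches L-position 10 → W
n=16: only reaches 13(W), 11(W), all W → L
n=17: only reaches 14(W), 12(W), all W → L
n=18: only reaches 15(W), 13(W), all W → L
n=19: reaches L-position 16 → W
n=20: reaches L-position 17 → W
The losing starting values of n are exactly the entries labelled L in this table (9 of them).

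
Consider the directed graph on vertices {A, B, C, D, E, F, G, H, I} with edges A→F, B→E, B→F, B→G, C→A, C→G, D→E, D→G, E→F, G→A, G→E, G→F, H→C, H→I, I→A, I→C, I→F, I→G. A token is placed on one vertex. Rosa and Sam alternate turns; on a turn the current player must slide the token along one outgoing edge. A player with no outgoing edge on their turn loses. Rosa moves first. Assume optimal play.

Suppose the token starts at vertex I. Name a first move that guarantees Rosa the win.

Label each position W (a win for the player to move) or L (a loss). A position with no legal move is L; any other position is W exactly when some move reaches an L, and L when every move reaches a W.
Every edge goes from a vertex to one that appears earlier in the order F, A, E, G, C, I, H, B, D, so processing vertices in that order labels each vertex after all of its successors.
F: no outgoing edge → L
A: reaches L-position F → W
E: reaches L-position F → W
G: reaches L-position F → W
C: only reaches G(W), A(W), all W → L
I: reaches L-position C → W
H: reaches L-position C → W
B: reaches L-position F → W
D: only reaches G(W), E(W), all W → L
From I, the L positions reachable in one move are: C, F. Any move reaching one of these is winning.

Move to C.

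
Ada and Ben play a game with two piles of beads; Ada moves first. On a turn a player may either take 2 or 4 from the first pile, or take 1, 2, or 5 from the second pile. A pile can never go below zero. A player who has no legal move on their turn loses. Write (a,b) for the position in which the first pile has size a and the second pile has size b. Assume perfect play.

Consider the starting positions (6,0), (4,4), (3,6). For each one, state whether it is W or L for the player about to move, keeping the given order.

(6,0): L, (4,4): W, (3,6): W

Positions with no move are L. A position that does have a move is losing for the player to move precisely when every available move leads to a winning position for the opponent. Fill in the labels:
No move ever increases a pile, so every position that can arise here has a ≤ 6 and b ≤ 6; it is enough to label the cells with 0 ≤ a ≤ 6 and 0 ≤ b ≤ 6.
Every move lowers a or b (never raises either), so fill the grid row by row in increasing a, and left to right within a row: each cell's successors are then already labelled.
      b=0  b=1  b=2  b=3  b=4  b=5  b=6
a=0:    L    W    W    L    W    W    L
a=1:    L    W    W    L    W    W    L
a=2:    W    L    W    W    L    W    W
a=3:    W    L    W    W    L    W    W
a=4:    W    W    L    W    W    L    W
a=5:    W    W    L    W    W    L    W
a=6:    L    W    W    L    W    W    L
Cells with no legal move (terminal, hence L): (0,0), (1,0).
The remaining L cells, each justified by listing all of its moves:
(0,3): L (options (0,2)(W), (0,1)(W) are all W)
(0,6): L (options (0,5)(W), (0,4)(W), (0,1)(W) are all W)
(1,3): L (options (1,2)(W), (1,1)(W) are all W)
(1,6): L (options (1,5)(W), (1,4)(W), (1,1)(W) are all W)
(2,1): L (options (0,1)(W), (2,0)(W) are all W)
(2,4): L (options (0,4)(W), (2,3)(W), (2,2)(W) are all W)
(3,1): L (options (1,1)(W), (3,0)(W) are all W)
(3,4): L (options (1,4)(W), (3,3)(W), (3,2)(W) are all W)
(4,2): L (options (2,2)(W), (0,2)(W), (4,1)(W), (4,0)(W) are all W)
(4,5): L (options (2,5)(W), (0,5)(W), (4,4)(W), (4,3)(W), (4,0)(W) are all W)
(5,2): L (options (3,2)(W), (1,2)(W), (5,1)(W), (5,0)(W) are all W)
(5,5): L (options (3,5)(W), (1,5)(W), (5,4)(W), (5,3)(W), (5,0)(W) are all W)
(6,0): L (options (4,0)(W), (2,0)(W) are all W)
(6,3): L (options (4,3)(W), (2,3)(W), (6,2)(W), (6,1)(W) are all W)
(6,6): L (options (4,6)(W), (2,6)(W), (6,5)(W), (6,4)(W), (6,1)(W) are all W)
Every other cell has at least one move into one of the L cells above, so it is W.
(6,0): one of the L cells justified above, so L
(4,4): the move to (2,4) reaches an L cell, so W
(3,6): the move to (1,6) reaches an L cell, so W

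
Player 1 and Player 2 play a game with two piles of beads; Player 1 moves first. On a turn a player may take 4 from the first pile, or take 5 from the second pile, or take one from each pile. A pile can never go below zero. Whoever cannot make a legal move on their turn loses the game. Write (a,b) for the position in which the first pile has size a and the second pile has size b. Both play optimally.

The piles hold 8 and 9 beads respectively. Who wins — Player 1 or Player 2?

Player 2 wins.

Positions with no move are L. A position that does have a move is losing for the player to move precisely when every available move leads to a winning position for the opponent. Fill in the labels:
No move ever increases a pile, so every position that can arise here has a ≤ 8 and b ≤ 9; it is enough to label the cells with 0 ≤ a ≤ 8 and 0 ≤ b ≤ 9.
Every move lowers a or b (never raises either), so fill the grid row by row in increasing a, and left to right within a row: each cell's successors are then already labelled.
      b=0  b=1  b=2  b=3  b=4  b=5  b=6  b=7  b=8  b=9
a=0:    L    L    L    L    L    W    W    W    W    W
a=1:    L    W    W    W    W    W    L    L    L    L
a=2:    L    W    L    L    L    W    L    W    W    W
a=3:    L    W    L    W    W    W    L    W    L    L
a=4:    W    W    W    W    W    L    L    W    L    W
a=5:    W    L    L    L    L    L    W    W    W    W
a=6:    W    L    W    W    W    W    W    L    L    L
a=7:    W    L    W    L    L    L    W    L    W    W
a=8:    L    L    W    L    W    W    W    L    W    L
Cells with no legal move (terminal, hence L): (0,0), (0,1), (0,2), (0,3), (0,4), (1,0), (2,0), (3,0).
The remaining L cells, each justified by listing all of its moves:
(1,6): only reaches (1,1)(W), (0,5)(W), all W → L
(1,7): only reaches (1,2)(W), (0,6)(W), all W → L
(1,8): only reaches (1,3)(W), (0,7)(W), all W → L
(1,9): only reaches (1,4)(W), (0,8)(W), all W → L
(2,2): only reaches (1,1)(W), which is W → L
(2,3): only reaches (1,2)(W), which is W → L
(2,4): only reaches (1,3)(W), which is W → L
(2,6): only reaches (2,1)(W), (1,5)(W), all W → L
(3,2): only reaches (2,1)(W), which is W → L
(3,6): only reaches (3,1)(W), (2,5)(W), all W → L
(3,8): only reaches (3,3)(W), (2,7)(W), all W → L
(3,9): only reaches (3,4)(W), (2,8)(W), all W → L
(4,5): only reaches (0,5)(W), (4,0)(W), (3,4)(W), all W → L
(4,6): only reaches (0,6)(W), (4,1)(W), (3,5)(W), all W → L
(4,8): only reaches (0,8)(W), (4,3)(W), (3,7)(W), all W → L
(5,1): only reaches (1,1)(W), (4,0)(W), all W → L
(5,2): only reaches (1,2)(W), (4,1)(W), all W → L
(5,3): only reaches (1,3)(W), (4,2)(W), all W → L
(5,4): only reaches (1,4)(W), (4,3)(W), all W → L
(5,5): only reaches (1,5)(W), (5,0)(W), (4,4)(W), all W → L
(6,1): only reaches (2,1)(W), (5,0)(W), all W → L
(6,7): only reaches (2,7)(W), (6,2)(W), (5,6)(W), all W → L
(6,8): only reaches (2,8)(W), (6,3)(W), (5,7)(W), all W → L
(6,9): only reaches (2,9)(W), (6,4)(W), (5,8)(W), all W → L
(7,1): only reaches (3,1)(W), (6,0)(W), all W → L
(7,3): only reaches (3,3)(W), (6,2)(W), all W → L
(7,4): only reaches (3,4)(W), (6,3)(W), all W → L
(7,5): only reaches (3,5)(W), (7,0)(W), (6,4)(W), all W → L
(7,7): only reaches (3,7)(W), (7,2)(W), (6,6)(W), all W → L
(8,0): only reaches (4,0)(W), which is W → L
(8,1): only reaches (4,1)(W), (7,0)(W), all W → L
(8,3): only reaches (4,3)(W), (7,2)(W), all W → L
(8,7): only reaches (4,7)(W), (8,2)(W), (7,6)(W), all W → L
(8,9): only reaches (4,9)(W), (8,4)(W), (7,8)(W), all W → L
Every other cell has at least one move into one of the L cells above, so it is W.
Every move from (8,9) reaches a W position, so the mover loses.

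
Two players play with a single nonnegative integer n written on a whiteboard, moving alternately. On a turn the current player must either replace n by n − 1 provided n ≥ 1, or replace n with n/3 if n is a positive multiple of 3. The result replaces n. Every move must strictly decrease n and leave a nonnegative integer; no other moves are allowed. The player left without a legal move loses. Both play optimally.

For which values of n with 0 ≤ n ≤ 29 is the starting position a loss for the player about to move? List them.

Positions with no move are L. A position that does have a move is losing for the player to move precisely when every available move leads to a winning position for the opponent. Fill in the labels:
n=0: no move → L
n=1: reaches L-position 0 → W
n=2: only reaches 1(W), which is W → L
n=3: reaches L-position 2 → W
n=4: only reaches 3(W), which is W → L
n=5: reaches L-position 4 → W
n=6: reaches L-position 2 → W
n=7: only reaches 6(W), which is W → L
n=8: reaches L-position 7 → W
n=9: only reaches 3(W), 8(W), all W → L
n=10: reaches L-position 9 → W
n=11: only reaches 10(W), which is W → L
n=12: reaches L-position 4 → W
n=13: only reaches 12(W), which is W → L
n=14: reaches L-position 13 → W
n=15: only reaches 5(W), 14(W), all W → L
n=16: reaches L-position 15 → W
n=17: only reaches 16(W), which is W → L
n=18: reaches L-position 17 → W
n=19: only reaches 18(W), which is W → L
n=20: reaches L-position 19 → W
n=21: reaches L-position 7 → W
n=22: only reaches 21(W), which is W → L
n=23: reaches L-position 22 → W
n=24: only reaches 8(W), 23(W), all W → L
n=25: reaches L-position 24 → W
n=26: only reaches 25(W), which is W → L
n=27: reaches L-position 9 → W
n=28: only reaches 27(W), which is W → L
n=29: reaches L-position 28 → W
Reading off the rows marked L gives the requested list; there are 14 such values of n.

0, 2, 4, 7, 9, 11, 13, 15, 17, 19, 22, 24, 26, 28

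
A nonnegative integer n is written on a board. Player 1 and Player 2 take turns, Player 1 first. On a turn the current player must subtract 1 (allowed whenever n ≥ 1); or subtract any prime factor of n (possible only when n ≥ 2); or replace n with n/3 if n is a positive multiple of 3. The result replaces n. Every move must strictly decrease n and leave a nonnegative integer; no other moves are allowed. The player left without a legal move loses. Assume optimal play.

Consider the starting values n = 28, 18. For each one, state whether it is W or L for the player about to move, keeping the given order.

Use the standard recursion: the mover loses at a terminal position; elsewhere, the mover wins exactly when some move hands the opponent an L position.
n=0: no move → L
n=1: W (go to 0, an L position)
n=2: W (go to 0, an L position)
n=3: W (go to 0, an L position)
n=4: L (options 2(W), 3(W) are all W)
n=5: W (go to 0, an L position)
n=6: W (go to 4, an L position)
n=7: W (go to 0, an L position)
n=8: L (options 6(W), 7(W) are all W)
n=9: W (go to 8, an L position)
n=10: W (go to 8, an L position)
n=11: W (go to 0, an L position)
n=12: W (go to 4, an L position)
n=13: W (go to 0, an L position)
n=14: L (options 7(W), 12(W), 13(W) are all W)
n=15: W (go to 14, an L position)
n=16: W (go to 14, an L position)
n=17: W (go to 0, an L position)
n=18: L (options 6(W), 15(W), 16(W), 17(W) are all W)
n=19: W (go to 0, an L position)
n=20: W (go to 18, an L position)
n=21: W (go to 14, an L position)
n=22: L (options 11(W), 20(W), 21(W) are all W)
n=23: W (go to 0, an L position)
n=24: W (go to 8, an L position)
n=25: L (options 20(W), 24(W) are all W)
n=26: W (go to 25, an L position)
n=27: L (options 9(W), 24(W), 26(W) are all W)
n=28: W (go to 27, an L position)

28: W, 18: L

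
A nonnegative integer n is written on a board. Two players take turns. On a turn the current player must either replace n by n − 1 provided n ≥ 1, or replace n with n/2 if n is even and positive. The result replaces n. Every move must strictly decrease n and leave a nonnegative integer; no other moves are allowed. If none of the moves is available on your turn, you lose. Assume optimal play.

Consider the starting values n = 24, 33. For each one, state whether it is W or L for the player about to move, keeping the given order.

Work bottom-up. With no move the player to move loses. Otherwise the position is W if at least one move leads to an L position for the opponent, and L if every move leads to a W.
n=0: no move → L
n=1: →0(L), so W
n=2: →1(W) only, which is W, so L
n=3: →2(L), so W
n=4: →2(L), so W
n=5: →4(W) only, which is W, so L
n=6: →5(L), so W
n=7: →6(W) only, which is W, so L
n=8: →7(L), so W
n=9: →8(W) only, which is W, so L
n=10: →5(L), so W
n=11: →10(W) only, which is W, so L
n=12: →11(L), so W
n=13: →12(W) only, which is W, so L
n=14: →7(L), so W
n=15: →14(W) only, which is W, so L
n=16: →15(L), so W
n=17: →16(W) only, which is W, so L
n=18: →9(L), so W
n=19: →18(W) only, which is W, so L
n=20: →19(L), so W
n=21: →20(W) only, which is W, so L
n=22: →11(L), so W
n=23: →22(W) only, which is W, so L
n=24: →23(L), so W
n=25: →24(W) only, which is W, so L
n=26: →13(L), so W
n=27: →26(W) only, which is W, so L
n=28: →27(L), so W
n=29: →28(W) only, which is W, so L
n=30: →15(L), so W
n=31: →30(W) only, which is W, so L
n=32: →31(L), so W
n=33: →32(W) only, which is W, so L

24: W, 33: L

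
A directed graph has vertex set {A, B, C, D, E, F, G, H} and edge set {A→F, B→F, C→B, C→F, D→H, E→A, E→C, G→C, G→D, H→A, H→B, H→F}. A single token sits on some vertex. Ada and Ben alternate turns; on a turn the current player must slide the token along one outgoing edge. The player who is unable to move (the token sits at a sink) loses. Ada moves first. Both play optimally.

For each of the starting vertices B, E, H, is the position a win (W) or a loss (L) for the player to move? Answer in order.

Build the W/L table. Terminal = L. A non-terminal position is W if it has a move to some L; otherwise it is L.
Every edge goes from a vertex to one that appears earlier in the order F, A, B, C, H, D, E, G, so processing vertices in that order labels each vertex after all of its successors.
F: no outgoing edge → L
A: reaches L-position F → W
B: reaches L-position F → W
C: reaches L-position F → W
H: reaches L-position F → W
D: only reaches H(W), which is W → L
E: only reaches C(W), A(W), all W → L
G: reaches L-position D → W

B: W, E: L, H: W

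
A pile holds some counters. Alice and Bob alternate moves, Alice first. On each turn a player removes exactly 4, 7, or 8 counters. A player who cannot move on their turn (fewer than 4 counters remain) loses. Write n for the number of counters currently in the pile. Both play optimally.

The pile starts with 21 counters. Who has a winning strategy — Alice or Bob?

Use the standard recursion: the mover loses at a terminal position; elsewhere, the mover wins exactly when some move hands the opponent an L position.
n=0: no move → L
n=1: no move → L
n=2: no move → L
n=3: no move → L
n=4: can move to 0, which is L ⇒ W
n=5: can move to 1, which is L ⇒ W
n=6: can move to 2, which is L ⇒ W
n=7: can move to 3, which is L ⇒ W
n=8: can move to 1, which is L ⇒ W
n=9: can move to 2, which is L ⇒ W
n=10: can move to 3, which is L ⇒ W
n=11: can move to 3, which is L ⇒ W
n=12: moves to 8(W), 5(W), 4(W); every one is W ⇒ L
n=13: moves to 9(W), 6(W), 5(W); every one is W ⇒ L
n=14: moves to 10(W), 7(W), 6(W); every one is W ⇒ L
n=15: moves to 11(W), 8(W), 7(W); every one is W ⇒ L
n=16: can move to 12, which is L ⇒ W
n=17: can move to 13, which is L ⇒ W
n=18: can move to 14, which is L ⇒ W
n=19: can move to 15, which is L ⇒ W
n=20: can move to 13, which is L ⇒ W
n=21: can move to 14, which is L ⇒ W
From 21 Alice can remove 7, leaving 14, reaching an L position.

Alice wins.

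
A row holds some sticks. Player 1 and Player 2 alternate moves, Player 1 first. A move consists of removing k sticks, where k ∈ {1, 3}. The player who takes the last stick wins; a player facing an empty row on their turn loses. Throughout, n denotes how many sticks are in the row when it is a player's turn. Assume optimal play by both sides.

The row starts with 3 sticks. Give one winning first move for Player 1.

Remove 1, leaving 2.

Work bottom-up. With no move the player to move loses. Otherwise the position is W if at least one move leads to an L position for the opponent, and L if every move leads to a W.
n=0: no move → L
n=1: W (go to 0, an L position)
n=2: L (sole option 1(W) is W)
n=3: W (go to 2, an L position)
From 3, the L positions reachable in one move are: 2, 0. Any move reaching one of these is winning.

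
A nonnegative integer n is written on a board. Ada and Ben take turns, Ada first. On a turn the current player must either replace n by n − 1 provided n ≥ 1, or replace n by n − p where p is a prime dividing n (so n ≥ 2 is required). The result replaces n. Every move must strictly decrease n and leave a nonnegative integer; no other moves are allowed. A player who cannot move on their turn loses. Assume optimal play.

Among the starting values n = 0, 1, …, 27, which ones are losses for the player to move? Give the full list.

0, 4, 8, 12, 16, 20, 24

Compute win/loss labels from the base case upward. A position with no move is L. Any other position is W if it can reach an L in one move, else L.
n=0: no move → L
n=1: reaches L-position 0 → W
n=2: reaches L-position 0 → W
n=3: reaches L-position 0 → W
n=4: only reaches 2(W), 3(W), all W → L
n=5: reaches L-position 0 → W
n=6: reaches L-position 4 → W
n=7: reaches L-position 0 → W
n=8: only reaches 6(W), 7(W), all W → L
n=9: reaches L-position 8 → W
n=10: reaches L-position 8 → W
n=11: reaches L-position 0 → W
n=12: only reaches 9(W), 10(W), 11(W), all W → L
n=13: reaches L-position 0 → W
n=14: reaches L-position 12 → W
n=15: reaches L-position 12 → W
n=16: only reaches 14(W), 15(W), all W → L
n=17: reaches L-position 0 → W
n=18: reaches L-position 16 → W
n=19: reaches L-position 0 → W
n=20: only reaches 15(W), 18(W), 19(W), all W → L
n=21: reaches L-position 20 → W
n=22: reaches L-position 20 → W
n=23: reaches L-position 0 → W
n=24: only reaches 21(W), 22(W), 23(W), all W → L
n=25: reaches L-position 20 → W
n=26: reaches L-position 24 → W
n=27: reaches L-position 24 → W
Reading off the rows marked L gives the requested list; there are 7 such values of n.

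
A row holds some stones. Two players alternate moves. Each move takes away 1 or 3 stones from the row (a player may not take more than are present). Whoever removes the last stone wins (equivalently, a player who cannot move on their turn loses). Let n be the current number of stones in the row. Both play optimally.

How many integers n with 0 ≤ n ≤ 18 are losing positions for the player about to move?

Compute win/loss labels from the base case upward. A position with no move is L. Any other position is W if it can reach an L in one move, else L.
n=0: no move → L
n=1: can move to 0, which is L ⇒ W
n=2: the only move is to 1(W), a W ⇒ L
n=3: can move to 2, which is L ⇒ W
n=4: moves to 3(W), 1(W); every one is W ⇒ L
n=5: can move to 4, which is L ⇒ W
n=6: moves to 5(W), 3(W); every one is W ⇒ L
n=7: can move to 6, which is L ⇒ W
n=8: moves to 7(W), 5(W); every one is W ⇒ L
n=9: can move to 8, which is L ⇒ W
n=10: moves to 9(W), 7(W); every one is W ⇒ L
n=11: can move to 10, which is L ⇒ W
n=12: moves to 11(W), 9(W); every one is W ⇒ L
n=13: can move to 12, which is L ⇒ W
n=14: moves to 13(W), 11(W); every one is W ⇒ L
n=15: can move to 14, which is L ⇒ W
n=16: moves to 15(W), 13(W); every one is W ⇒ L
n=17: can move to 16, which is L ⇒ W
n=18: moves to 17(W), 15(W); every one is W ⇒ L
L entries with 0 ≤ n ≤ 18: n = 0, 2, 4, 6, 8, 10, 12, 14, 16, 18; that makes 10.

10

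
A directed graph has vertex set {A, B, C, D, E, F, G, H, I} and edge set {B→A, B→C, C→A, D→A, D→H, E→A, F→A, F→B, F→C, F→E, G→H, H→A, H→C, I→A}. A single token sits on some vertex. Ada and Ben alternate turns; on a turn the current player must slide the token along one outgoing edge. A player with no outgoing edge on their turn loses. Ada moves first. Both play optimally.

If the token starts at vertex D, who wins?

Ada wins.

Work bottom-up. With no move the player to move loses. Otherwise the position is W if at least one move leads to an L position for the opponent, and L if every move leads to a W.
Every edge goes from a vertex to one that appears earlier in the order A, C, I, B, H, D, E, G, F, so processing vertices in that order labels each vertex after all of its successors.
A: no outgoing edge → L
C: can move to A, which is L ⇒ W
I: can move to A, which is L ⇒ W
B: can move to A, which is L ⇒ W
H: can move to A, which is L ⇒ W
D: can move to A, which is L ⇒ W
E: can move to A, which is L ⇒ W
G: the only move is to H(W), a W ⇒ L
F: can move to A, which is L ⇒ W
From D Ada can move to A, reaching an L position.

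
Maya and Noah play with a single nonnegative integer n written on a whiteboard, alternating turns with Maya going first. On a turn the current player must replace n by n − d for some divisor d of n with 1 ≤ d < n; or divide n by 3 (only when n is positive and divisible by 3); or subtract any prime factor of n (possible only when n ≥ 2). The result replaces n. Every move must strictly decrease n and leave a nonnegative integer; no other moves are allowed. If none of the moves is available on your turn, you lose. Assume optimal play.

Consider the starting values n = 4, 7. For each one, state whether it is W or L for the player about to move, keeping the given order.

Compute win/loss labels from the base case upward. A position with no move is L. Any other position is W if it can reach an L in one move, else L.
n=0: no move → L
n=1: no move → L
n=2: reaches L-position 0 → W
n=3: reaches L-position 0 → W
n=4: only reaches 2(W), 3(W), all W → L
n=5: reaches L-position 0 → W
n=6: reaches L-position 4 → W
n=7: reaches L-position 0 → W

4: L, 7: W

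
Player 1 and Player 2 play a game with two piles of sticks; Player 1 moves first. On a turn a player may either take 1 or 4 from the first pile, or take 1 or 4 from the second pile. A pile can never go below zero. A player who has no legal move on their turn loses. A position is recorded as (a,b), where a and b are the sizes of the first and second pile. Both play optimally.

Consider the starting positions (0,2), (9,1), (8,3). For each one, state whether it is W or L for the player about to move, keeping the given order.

Positions with no move are L. A position that does have a move is losing for the player to move precisely when every available move leads to a winning position for the opponent. Fill in the labels:
No move ever increases a pile, so every position that can arise here has a ≤ 9 and b ≤ 3; it is enough to label the cells with 0 ≤ a ≤ 9 and 0 ≤ b ≤ 3.
Every move lowers a or b (never raises either), so fill the grid row by row in increasing a, and left to right within a row: each cell's successors are then already labelled.
      b=0  b=1  b=2  b=3
a=0:    L    W    L    W
a=1:    W    L    W    L
a=2:    L    W    L    W
a=3:    W    L    W    L
a=4:    W    W    W    W
a=5:    L    W    L    W
a=6:    W    L    W    L
a=7:    L    W    L    W
a=8:    W    L    W    L
a=9:    W    W    W    W
Cells with no legal move (terminal, hence L): (0,0).
The remaining L cells, each justified by listing all of its moves:
(0,2): only reaches (0,1)(W), which is W → L
(1,1): only reaches (0,1)(W), (1,0)(W), all W → L
(1,3): only reaches (0,3)(W), (1,2)(W), all W → L
(2,0): only reaches (1,0)(W), which is W → L
(2,2): only reaches (1,2)(W), (2,1)(W), all W → L
(3,1): only reaches (2,1)(W), (3,0)(W), all W → L
(3,3): only reaches (2,3)(W), (3,2)(W), all W → L
(5,0): only reaches (4,0)(W), (1,0)(W), all W → L
(5,2): only reaches (4,2)(W), (1,2)(W), (5,1)(W), all W → L
(6,1): only reaches (5,1)(W), (2,1)(W), (6,0)(W), all W → L
(6,3): only reaches (5,3)(W), (2,3)(W), (6,2)(W), all W → L
(7,0): only reaches (6,0)(W), (3,0)(W), all W → L
(7,2): only reaches (6,2)(W), (3,2)(W), (7,1)(W), all W → L
(8,1): only reaches (7,1)(W), (4,1)(W), (8,0)(W), all W → L
(8,3): only reaches (7,3)(W), (4,3)(W), (8,2)(W), all W → L
Every other cell has at least one move into one of the L cells above, so it is W.
(0,2): one of the L cells justified above, so L
(9,1): the move to (8,1) reaches an L cell, so W
(8,3): one of the L cells justified above, so L

(0,2): L, (9,1): W, (8,3): L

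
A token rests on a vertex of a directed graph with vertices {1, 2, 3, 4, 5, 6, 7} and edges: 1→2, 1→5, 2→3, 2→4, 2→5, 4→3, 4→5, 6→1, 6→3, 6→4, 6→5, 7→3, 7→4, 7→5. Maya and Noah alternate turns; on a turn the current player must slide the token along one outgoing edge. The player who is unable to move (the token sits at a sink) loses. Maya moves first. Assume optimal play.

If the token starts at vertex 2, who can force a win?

Maya wins.

Classify positions by backward induction: terminal positions (no move available) are L. From any other position, the mover wins iff some move reaches an L.
Every edge goes from a vertex to one that appears earlier in the order 3, 5, 4, 2, 1, 7, 6, so processing vertices in that order labels each vertex after all of its successors.
3: no outgoing edge → L
5: no outgoing edge → L
4: can move to 5, which is L ⇒ W
2: can move to 5, which is L ⇒ W
1: can move to 5, which is L ⇒ W
7: can move to 5, which is L ⇒ W
6: can move to 5, which is L ⇒ W
From 2 Maya can move to 5, reaching an L position.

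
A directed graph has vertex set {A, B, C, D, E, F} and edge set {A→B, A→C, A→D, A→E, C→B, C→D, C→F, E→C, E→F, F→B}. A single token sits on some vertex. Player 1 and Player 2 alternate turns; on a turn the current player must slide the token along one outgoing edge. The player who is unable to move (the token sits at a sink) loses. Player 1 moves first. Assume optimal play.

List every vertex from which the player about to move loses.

B, D, E

Work bottom-up. With no move the player to move loses. Otherwise the position is W if at least one move leads to an L position for the opponent, and L if every move leads to a W.
Every edge goes from a vertex to one that appears earlier in the order D, B, F, C, E, A, so processing vertices in that order labels each vertex after all of its successors.
D: no outgoing edge → L
B: no outgoing edge → L
F: can move to B, which is L ⇒ W
C: can move to B, which is L ⇒ W
E: moves to C(W), F(W); every one is W ⇒ L
A: can move to E, which is L ⇒ W
Reading off the rows marked L gives the requested list; there are 3 such vertices.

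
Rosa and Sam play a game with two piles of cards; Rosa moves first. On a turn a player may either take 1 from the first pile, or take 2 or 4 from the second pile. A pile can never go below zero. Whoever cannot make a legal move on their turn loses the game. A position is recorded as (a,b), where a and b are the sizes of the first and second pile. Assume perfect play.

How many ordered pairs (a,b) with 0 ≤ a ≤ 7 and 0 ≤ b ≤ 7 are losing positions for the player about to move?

Work bottom-up. With no move the player to move loses. Otherwise the position is W if at least one move leads to an L position for the opponent, and L if every move leads to a W.
Every move lowers a or b (never raises either), so fill the grid row by row in increasing a, and left to right within a row: each cell's successors are then already labelled.
      b=0  b=1  b=2  b=3  b=4  b=5  b=6  b=7
a=0:    L    L    W    W    W    W    L    L
a=1:    W    W    L    L    W    W    W    W
a=2:    L    L    W    W    W    W    L    L
a=3:    W    W    L    L    W    W    W    W
a=4:    L    L    W    W    W    W    L    L
a=5:    W    W    L    L    W    W    W    W
a=6:    L    L    W    W    W    W    L    L
a=7:    W    W    L    L    W    W    W    W
Cells with no legal move (terminal, hence L): (0,0), (0,1).
The remaining L cells, each justified by listing all of its moves:
(0,6): moves to (0,4)(W), (0,2)(W); every one is W ⇒ L
(0,7): moves to (0,5)(W), (0,3)(W); every one is W ⇒ L
(1,2): moves to (0,2)(W), (1,0)(W); every one is W ⇒ L
(1,3): moves to (0,3)(W), (1,1)(W); every one is W ⇒ L
(2,0): the only move is to (1,0)(W), a W ⇒ L
(2,1): the only move is to (1,1)(W), a W ⇒ L
(2,6): moves to (1,6)(W), (2,4)(W), (2,2)(W); every one is W ⇒ L
(2,7): moves to (1,7)(W), (2,5)(W), (2,3)(W); every one is W ⇒ L
(3,2): moves to (2,2)(W), (3,0)(W); every one is W ⇒ L
(3,3): moves to (2,3)(W), (3,1)(W); every one is W ⇒ L
(4,0): the only move is to (3,0)(W), a W ⇒ L
(4,1): the only move is to (3,1)(W), a W ⇒ L
(4,6): moves to (3,6)(W), (4,4)(W), (4,2)(W); every one is W ⇒ L
(4,7): moves to (3,7)(W), (4,5)(W), (4,3)(W); every one is W ⇒ L
(5,2): moves to (4,2)(W), (5,0)(W); every one is W ⇒ L
(5,3): moves to (4,3)(W), (5,1)(W); every one is W ⇒ L
(6,0): the only move is to (5,0)(W), a W ⇒ L
(6,1): the only move is to (5,1)(W), a W ⇒ L
(6,6): moves to (5,6)(W), (6,4)(W), (6,2)(W); every one is W ⇒ L
(6,7): moves to (5,7)(W), (6,5)(W), (6,3)(W); every one is W ⇒ L
(7,2): moves to (6,2)(W), (7,0)(W); every one is W ⇒ L
(7,3): moves to (6,3)(W), (7,1)(W); every one is W ⇒ L
Every other cell has at least one move into one of the L cells above, so it is W.
L cells per row: a=0: 4, a=1: 2, a=2: 4, a=3: 2, a=4: 4, a=5: 2, a=6: 4, a=7: 2; total 24.

24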